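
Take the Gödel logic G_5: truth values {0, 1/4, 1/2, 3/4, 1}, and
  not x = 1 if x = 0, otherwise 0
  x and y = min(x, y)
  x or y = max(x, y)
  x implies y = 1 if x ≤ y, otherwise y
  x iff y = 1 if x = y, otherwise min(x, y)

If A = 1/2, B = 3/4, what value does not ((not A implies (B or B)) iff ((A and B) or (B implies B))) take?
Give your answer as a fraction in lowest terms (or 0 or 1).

0

not A = not 1/2 = 0
B or B = 3/4 or 3/4 = 3/4
not A implies (B or B) = 0 implies 3/4 = 1
A and B = 1/2 and 3/4 = 1/2
B implies B = 3/4 implies 3/4 = 1
(A and B) or (B implies B) = 1/2 or 1 = 1
(not A implies (B or B)) iff ((A and B) or (B implies B)) = 1 iff 1 = 1
not ((not A implies (B or B)) iff ((A and B) or (B implies B))) = not 1 = 0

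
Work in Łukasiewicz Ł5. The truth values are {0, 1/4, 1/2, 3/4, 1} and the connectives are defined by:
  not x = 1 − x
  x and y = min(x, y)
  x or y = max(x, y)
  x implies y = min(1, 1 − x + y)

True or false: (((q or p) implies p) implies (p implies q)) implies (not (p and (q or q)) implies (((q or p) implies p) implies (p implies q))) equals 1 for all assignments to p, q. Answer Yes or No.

At p = 1/2, q = 1/4, for instance:
q or p = 1/4 or 1/2 = 1/2
(q or p) implies p = 1/2 implies 1/2 = 1
p implies q = 1/2 implies 1/4 = 3/4
((q or p) implies p) implies (p implies q) = 1 implies 3/4 = 3/4
q or q = 1/4 or 1/4 = 1/4
p and (q or q) = 1/2 and 1/4 = 1/4
not (p and (q or q)) = not 1/4 = 3/4
not (p and (q or q)) implies (((q or p) implies p) implies (p implies q)) = 3/4 implies 3/4 = 1
(((q or p) implies p) implies (p implies q)) implies (not (p and (q or q)) implies (((q or p) implies p) implies (p implies q))) = 3/4 implies 1 = 1
and checking the remaining 24 assignments likewise gives ≥ 1 in every case.

Yes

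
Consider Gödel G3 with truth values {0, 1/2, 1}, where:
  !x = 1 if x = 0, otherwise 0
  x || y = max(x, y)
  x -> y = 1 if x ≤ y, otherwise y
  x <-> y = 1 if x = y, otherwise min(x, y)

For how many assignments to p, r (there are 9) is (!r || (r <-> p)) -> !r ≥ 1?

p = 0, r = 0 ↦ 1  ≥
p = 0, r = 1/2 ↦ 1  ≥
p = 0, r = 1 ↦ 1  ≥
p = 1/2, r = 0 ↦ 1  ≥
p = 1/2, r = 1/2 ↦ 0  <
p = 1/2, r = 1 ↦ 0  <
p = 1, r = 0 ↦ 1  ≥
p = 1, r = 1/2 ↦ 0  <
p = 1, r = 1 ↦ 0  <
So 5 of the 9 assignments meet the threshold.

5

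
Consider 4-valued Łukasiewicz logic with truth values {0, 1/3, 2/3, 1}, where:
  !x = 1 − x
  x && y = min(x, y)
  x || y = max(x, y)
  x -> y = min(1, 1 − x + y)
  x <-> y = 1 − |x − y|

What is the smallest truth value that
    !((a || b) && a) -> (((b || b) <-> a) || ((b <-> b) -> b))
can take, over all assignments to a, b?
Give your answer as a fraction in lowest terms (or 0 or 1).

2/3

Take a = 0, b = 1/3:
a || b = 0 || 1/3 = 1/3
(a || b) && a = 1/3 && 0 = 0
!((a || b) && a) = !0 = 1
b || b = 1/3 || 1/3 = 1/3
(b || b) <-> a = 1/3 <-> 0 = 2/3
b <-> b = 1/3 <-> 1/3 = 1
(b <-> b) -> b = 1 -> 1/3 = 1/3
((b || b) <-> a) || ((b <-> b) -> b) = 2/3 || 1/3 = 2/3
!((a || b) && a) -> (((b || b) <-> a) || ((b <-> b) -> b)) = 1 -> 2/3 = 2/3
No assignment yields a value below 2/3, so this is the minimum.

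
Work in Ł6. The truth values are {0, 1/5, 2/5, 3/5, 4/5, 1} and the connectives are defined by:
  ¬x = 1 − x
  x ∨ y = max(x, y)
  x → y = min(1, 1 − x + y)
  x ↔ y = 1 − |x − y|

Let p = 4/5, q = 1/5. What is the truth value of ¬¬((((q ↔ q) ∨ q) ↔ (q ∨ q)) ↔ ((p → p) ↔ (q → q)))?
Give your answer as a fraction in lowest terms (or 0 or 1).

1/5

q ↔ q = 1/5 ↔ 1/5 = 1
(q ↔ q) ∨ q = 1 ∨ 1/5 = 1
q ∨ q = 1/5 ∨ 1/5 = 1/5
((q ↔ q) ∨ q) ↔ (q ∨ q) = 1 ↔ 1/5 = 1/5
p → p = 4/5 → 4/5 = 1
q → q = 1/5 → 1/5 = 1
(p → p) ↔ (q → q) = 1 ↔ 1 = 1
(((q ↔ q) ∨ q) ↔ (q ∨ q)) ↔ ((p → p) ↔ (q → q)) = 1/5 ↔ 1 = 1/5
¬((((q ↔ q) ∨ q) ↔ (q ∨ q)) ↔ ((p → p) ↔ (q → q))) = ¬1/5 = 4/5
¬¬((((q ↔ q) ∨ q) ↔ (q ∨ q)) ↔ ((p → p) ↔ (q → q))) = ¬4/5 = 1/5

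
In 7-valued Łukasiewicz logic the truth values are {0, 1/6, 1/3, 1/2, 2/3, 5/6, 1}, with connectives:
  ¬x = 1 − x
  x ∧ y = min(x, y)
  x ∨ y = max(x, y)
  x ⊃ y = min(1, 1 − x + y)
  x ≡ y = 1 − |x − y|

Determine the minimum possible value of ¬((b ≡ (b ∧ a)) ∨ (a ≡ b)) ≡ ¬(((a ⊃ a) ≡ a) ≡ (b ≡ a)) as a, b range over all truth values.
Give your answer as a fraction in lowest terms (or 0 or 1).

Take a = 0, b = 0:
b ∧ a = 0 ∧ 0 = 0
b ≡ (b ∧ a) = 0 ≡ 0 = 1
a ≡ b = 0 ≡ 0 = 1
(b ≡ (b ∧ a)) ∨ (a ≡ b) = 1 ∨ 1 = 1
¬((b ≡ (b ∧ a)) ∨ (a ≡ b)) = ¬1 = 0
a ⊃ a = 0 ⊃ 0 = 1
(a ⊃ a) ≡ a = 1 ≡ 0 = 0
b ≡ a = 0 ≡ 0 = 1
((a ⊃ a) ≡ a) ≡ (b ≡ a) = 0 ≡ 1 = 0
¬(((a ⊃ a) ≡ a) ≡ (b ≡ a)) = ¬0 = 1
¬((b ≡ (b ∧ a)) ∨ (a ≡ b)) ≡ ¬(((a ⊃ a) ≡ a) ≡ (b ≡ a)) = 0 ≡ 1 = 0
No assignment yields a value below 0, so this is the minimum.

0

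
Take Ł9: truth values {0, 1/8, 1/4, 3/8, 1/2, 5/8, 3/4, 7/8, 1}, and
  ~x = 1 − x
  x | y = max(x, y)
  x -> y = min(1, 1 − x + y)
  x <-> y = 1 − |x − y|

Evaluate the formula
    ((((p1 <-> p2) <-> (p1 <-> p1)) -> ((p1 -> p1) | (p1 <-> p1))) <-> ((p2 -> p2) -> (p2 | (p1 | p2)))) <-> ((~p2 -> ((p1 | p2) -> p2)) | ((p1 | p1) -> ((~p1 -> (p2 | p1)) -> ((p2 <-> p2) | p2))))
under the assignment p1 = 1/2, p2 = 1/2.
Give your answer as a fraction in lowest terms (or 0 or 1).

1/2

p1 <-> p2 = 1/2 <-> 1/2 = 1
p1 <-> p1 = 1/2 <-> 1/2 = 1
(p1 <-> p2) <-> (p1 <-> p1) = 1 <-> 1 = 1
p1 -> p1 = 1/2 -> 1/2 = 1
p1 <-> p1 = 1/2 <-> 1/2 = 1
(p1 -> p1) | (p1 <-> p1) = 1 | 1 = 1
((p1 <-> p2) <-> (p1 <-> p1)) -> ((p1 -> p1) | (p1 <-> p1)) = 1 -> 1 = 1
p2 -> p2 = 1/2 -> 1/2 = 1
p1 | p2 = 1/2 | 1/2 = 1/2
p2 | (p1 | p2) = 1/2 | 1/2 = 1/2
(p2 -> p2) -> (p2 | (p1 | p2)) = 1 -> 1/2 = 1/2
(((p1 <-> p2) <-> (p1 <-> p1)) -> ((p1 -> p1) | (p1 <-> p1))) <-> ((p2 -> p2) -> (p2 | (p1 | p2))) = 1 <-> 1/2 = 1/2
~p2 = ~1/2 = 1/2
p1 | p2 = 1/2 | 1/2 = 1/2
(p1 | p2) -> p2 = 1/2 -> 1/2 = 1
~p2 -> ((p1 | p2) -> p2) = 1/2 -> 1 = 1
p1 | p1 = 1/2 | 1/2 = 1/2
~p1 = ~1/2 = 1/2
p2 | p1 = 1/2 | 1/2 = 1/2
~p1 -> (p2 | p1) = 1/2 -> 1/2 = 1
p2 <-> p2 = 1/2 <-> 1/2 = 1
(p2 <-> p2) | p2 = 1 | 1/2 = 1
(~p1 -> (p2 | p1)) -> ((p2 <-> p2) | p2) = 1 -> 1 = 1
(p1 | p1) -> ((~p1 -> (p2 | p1)) -> ((p2 <-> p2) | p2)) = 1/2 -> 1 = 1
(~p2 -> ((p1 | p2) -> p2)) | ((p1 | p1) -> ((~p1 -> (p2 | p1)) -> ((p2 <-> p2) | p2))) = 1 | 1 = 1
((((p1 <-> p2) <-> (p1 <-> p1)) -> ((p1 -> p1) | (p1 <-> p1))) <-> ((p2 -> p2) -> (p2 | (p1 | p2)))) <-> ((~p2 -> ((p1 | p2) -> p2)) | ((p1 | p1) -> ((~p1 -> (p2 | p1)) -> ((p2 <-> p2) | p2)))) = 1/2 <-> 1 = 1/2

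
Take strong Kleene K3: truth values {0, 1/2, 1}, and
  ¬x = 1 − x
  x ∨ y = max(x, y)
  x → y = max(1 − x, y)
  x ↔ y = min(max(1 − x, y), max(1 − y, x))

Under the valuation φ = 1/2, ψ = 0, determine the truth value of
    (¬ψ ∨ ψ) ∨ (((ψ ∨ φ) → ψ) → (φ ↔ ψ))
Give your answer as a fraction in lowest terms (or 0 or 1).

¬ψ = ¬0 = 1
¬ψ ∨ ψ = 1 ∨ 0 = 1
ψ ∨ φ = 0 ∨ 1/2 = 1/2
(ψ ∨ φ) → ψ = 1/2 → 0 = 1/2
φ ↔ ψ = 1/2 ↔ 0 = 1/2
((ψ ∨ φ) → ψ) → (φ ↔ ψ) = 1/2 → 1/2 = 1/2
(¬ψ ∨ ψ) ∨ (((ψ ∨ φ) → ψ) → (φ ↔ ψ)) = 1 ∨ 1/2 = 1

1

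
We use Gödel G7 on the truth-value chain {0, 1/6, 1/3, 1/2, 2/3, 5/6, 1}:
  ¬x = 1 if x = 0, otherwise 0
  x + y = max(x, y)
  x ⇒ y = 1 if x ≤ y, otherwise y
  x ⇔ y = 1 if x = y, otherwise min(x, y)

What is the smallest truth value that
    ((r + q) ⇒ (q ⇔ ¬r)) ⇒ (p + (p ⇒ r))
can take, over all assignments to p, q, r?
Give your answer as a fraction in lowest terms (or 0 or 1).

1/6

Take p = 1/6, q = 0, r = 0:
r + q = 0 + 0 = 0
¬r = ¬0 = 1
q ⇔ ¬r = 0 ⇔ 1 = 0
(r + q) ⇒ (q ⇔ ¬r) = 0 ⇒ 0 = 1
p ⇒ r = 1/6 ⇒ 0 = 0
p + (p ⇒ r) = 1/6 + 0 = 1/6
((r + q) ⇒ (q ⇔ ¬r)) ⇒ (p + (p ⇒ r)) = 1 ⇒ 1/6 = 1/6
No assignment yields a value below 1/6, so this is the minimum.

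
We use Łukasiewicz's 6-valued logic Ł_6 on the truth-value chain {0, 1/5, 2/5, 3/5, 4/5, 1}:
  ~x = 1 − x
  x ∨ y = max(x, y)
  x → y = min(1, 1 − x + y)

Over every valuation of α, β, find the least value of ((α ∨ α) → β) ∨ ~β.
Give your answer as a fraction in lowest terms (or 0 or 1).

3/5

Take α = 4/5, β = 2/5:
α ∨ α = 4/5 ∨ 4/5 = 4/5
(α ∨ α) → β = 4/5 → 2/5 = 3/5
~β = ~2/5 = 3/5
((α ∨ α) → β) ∨ ~β = 3/5 ∨ 3/5 = 3/5
No assignment yields a value below 3/5, so this is the minimum.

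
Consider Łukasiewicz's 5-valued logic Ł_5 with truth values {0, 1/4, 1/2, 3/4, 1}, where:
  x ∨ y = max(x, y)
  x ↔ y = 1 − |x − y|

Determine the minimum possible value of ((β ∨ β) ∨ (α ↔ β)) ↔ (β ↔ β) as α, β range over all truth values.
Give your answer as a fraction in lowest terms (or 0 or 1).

0

Take α = 1, β = 0:
β ∨ β = 0 ∨ 0 = 0
α ↔ β = 1 ↔ 0 = 0
(β ∨ β) ∨ (α ↔ β) = 0 ∨ 0 = 0
β ↔ β = 0 ↔ 0 = 1
((β ∨ β) ∨ (α ↔ β)) ↔ (β ↔ β) = 0 ↔ 1 = 0
No assignment yields a value below 0, so this is the minimum.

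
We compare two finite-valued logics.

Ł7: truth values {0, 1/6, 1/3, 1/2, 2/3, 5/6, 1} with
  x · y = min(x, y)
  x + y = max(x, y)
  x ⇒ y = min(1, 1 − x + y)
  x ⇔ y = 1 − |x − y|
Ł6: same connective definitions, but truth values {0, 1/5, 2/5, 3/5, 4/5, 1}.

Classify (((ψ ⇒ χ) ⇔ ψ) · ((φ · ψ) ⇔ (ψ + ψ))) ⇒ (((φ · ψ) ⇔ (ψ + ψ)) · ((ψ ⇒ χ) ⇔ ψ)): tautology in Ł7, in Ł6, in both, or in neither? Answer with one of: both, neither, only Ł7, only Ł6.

In Ł7: every assignment gives 1 — tautology.
In Ł6: every assignment gives 1 — tautology.

both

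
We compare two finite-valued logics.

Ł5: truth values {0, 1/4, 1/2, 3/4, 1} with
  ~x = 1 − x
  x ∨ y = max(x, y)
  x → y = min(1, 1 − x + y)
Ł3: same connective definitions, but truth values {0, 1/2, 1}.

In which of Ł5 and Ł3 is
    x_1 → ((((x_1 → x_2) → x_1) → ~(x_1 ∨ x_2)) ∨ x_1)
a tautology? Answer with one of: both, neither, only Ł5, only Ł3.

both

In Ł5: every assignment gives 1 — tautology.
In Ł3: every assignment gives 1 — tautology.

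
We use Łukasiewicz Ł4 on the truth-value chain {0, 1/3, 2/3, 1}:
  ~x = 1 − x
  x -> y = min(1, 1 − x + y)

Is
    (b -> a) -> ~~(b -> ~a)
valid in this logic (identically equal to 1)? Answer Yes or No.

Counterexample: take a = 2/3, b = 2/3.
b -> a = 2/3 -> 2/3 = 1
~a = ~2/3 = 1/3
b -> ~a = 2/3 -> 1/3 = 2/3
~(b -> ~a) = ~2/3 = 1/3
~~(b -> ~a) = ~1/3 = 2/3
(b -> a) -> ~~(b -> ~a) = 1 -> 2/3 = 2/3
This gives 2/3 ≠ 1.

No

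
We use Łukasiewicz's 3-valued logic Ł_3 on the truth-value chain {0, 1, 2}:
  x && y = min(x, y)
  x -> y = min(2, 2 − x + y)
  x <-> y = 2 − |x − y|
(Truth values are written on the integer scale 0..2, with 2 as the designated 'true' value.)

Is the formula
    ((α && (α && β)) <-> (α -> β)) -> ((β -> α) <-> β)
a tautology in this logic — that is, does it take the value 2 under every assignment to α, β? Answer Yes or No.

No

Counterexample: take α = 1, β = 0.
α && β = 1 && 0 = 0
α && (α && β) = 1 && 0 = 0
α -> β = 1 -> 0 = 1
(α && (α && β)) <-> (α -> β) = 0 <-> 1 = 1
β -> α = 0 -> 1 = 2
(β -> α) <-> β = 2 <-> 0 = 0
((α && (α && β)) <-> (α -> β)) -> ((β -> α) <-> β) = 1 -> 0 = 1
This gives 1 ≠ 2.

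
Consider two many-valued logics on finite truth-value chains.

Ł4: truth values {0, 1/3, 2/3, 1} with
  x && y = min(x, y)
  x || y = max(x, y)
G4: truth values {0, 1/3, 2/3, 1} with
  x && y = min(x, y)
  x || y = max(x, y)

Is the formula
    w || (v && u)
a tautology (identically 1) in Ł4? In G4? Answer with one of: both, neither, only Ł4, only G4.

neither

In Ł4: at u = 0, v = 0, w = 0 the value is 0 — not a tautology.
In G4: at u = 0, v = 0, w = 0 the value is 0 — not a tautology.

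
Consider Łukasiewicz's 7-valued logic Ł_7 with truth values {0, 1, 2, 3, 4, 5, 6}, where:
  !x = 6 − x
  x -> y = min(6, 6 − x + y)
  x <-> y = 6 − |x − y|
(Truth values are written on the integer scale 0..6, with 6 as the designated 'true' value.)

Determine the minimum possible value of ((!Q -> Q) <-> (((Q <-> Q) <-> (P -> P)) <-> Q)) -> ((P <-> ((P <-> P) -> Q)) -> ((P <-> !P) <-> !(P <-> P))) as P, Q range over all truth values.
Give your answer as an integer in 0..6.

Take P = 3, Q = 0:
!Q = !0 = 6
!Q -> Q = 6 -> 0 = 0
Q <-> Q = 0 <-> 0 = 6
P -> P = 3 -> 3 = 6
(Q <-> Q) <-> (P -> P) = 6 <-> 6 = 6
((Q <-> Q) <-> (P -> P)) <-> Q = 6 <-> 0 = 0
(!Q -> Q) <-> (((Q <-> Q) <-> (P -> P)) <-> Q) = 0 <-> 0 = 6
P <-> P = 3 <-> 3 = 6
(P <-> P) -> Q = 6 -> 0 = 0
P <-> ((P <-> P) -> Q) = 3 <-> 0 = 3
!P = !3 = 3
P <-> !P = 3 <-> 3 = 6
P <-> P = 3 <-> 3 = 6
!(P <-> P) = !6 = 0
(P <-> !P) <-> !(P <-> P) = 6 <-> 0 = 0
(P <-> ((P <-> P) -> Q)) -> ((P <-> !P) <-> !(P <-> P)) = 3 -> 0 = 3
((!Q -> Q) <-> (((Q <-> Q) <-> (P -> P)) <-> Q)) -> ((P <-> ((P <-> P) -> Q)) -> ((P <-> !P) <-> !(P <-> P))) = 6 -> 3 = 3
No assignment yields a value below 3, so this is the minimum.

3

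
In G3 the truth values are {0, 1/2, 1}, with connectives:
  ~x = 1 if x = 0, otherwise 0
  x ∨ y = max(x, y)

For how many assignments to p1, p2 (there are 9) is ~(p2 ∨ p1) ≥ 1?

p1 = 0, p2 = 0 ↦ 1  ≥
p1 = 0, p2 = 1/2 ↦ 0  <
p1 = 0, p2 = 1 ↦ 0  <
p1 = 1/2, p2 = 0 ↦ 0  <
p1 = 1/2, p2 = 1/2 ↦ 0  <
p1 = 1/2, p2 = 1 ↦ 0  <
p1 = 1, p2 = 0 ↦ 0  <
p1 = 1, p2 = 1/2 ↦ 0  <
p1 = 1, p2 = 1 ↦ 0  <
So 1 of the 9 assignments meets the threshold.

1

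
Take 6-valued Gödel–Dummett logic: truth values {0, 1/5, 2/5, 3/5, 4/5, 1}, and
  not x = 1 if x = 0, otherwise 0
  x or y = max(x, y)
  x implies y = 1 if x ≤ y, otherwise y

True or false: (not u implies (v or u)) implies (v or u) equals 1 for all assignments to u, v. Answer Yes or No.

Counterexample: take u = 1/5, v = 0.
not u = not 1/5 = 0
v or u = 0 or 1/5 = 1/5
not u implies (v or u) = 0 implies 1/5 = 1
(not u implies (v or u)) implies (v or u) = 1 implies 1/5 = 1/5
This gives 1/5 ≠ 1.

No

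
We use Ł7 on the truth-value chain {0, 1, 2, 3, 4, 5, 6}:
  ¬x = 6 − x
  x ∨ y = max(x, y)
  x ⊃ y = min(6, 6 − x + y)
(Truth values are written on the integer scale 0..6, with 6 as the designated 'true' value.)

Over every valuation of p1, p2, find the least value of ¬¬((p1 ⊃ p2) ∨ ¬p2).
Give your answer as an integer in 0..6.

3

Take p1 = 6, p2 = 3:
p1 ⊃ p2 = 6 ⊃ 3 = 3
¬p2 = ¬3 = 3
(p1 ⊃ p2) ∨ ¬p2 = 3 ∨ 3 = 3
¬((p1 ⊃ p2) ∨ ¬p2) = ¬3 = 3
¬¬((p1 ⊃ p2) ∨ ¬p2) = ¬3 = 3
No assignment yields a value below 3, so this is the minimum.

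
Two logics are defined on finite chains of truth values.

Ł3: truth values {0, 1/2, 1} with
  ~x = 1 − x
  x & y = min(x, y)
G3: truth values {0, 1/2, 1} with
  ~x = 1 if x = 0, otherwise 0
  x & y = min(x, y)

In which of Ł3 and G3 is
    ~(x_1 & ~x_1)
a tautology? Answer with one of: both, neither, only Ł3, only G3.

only G3

In Ł3: at x_1 = 1/2 the value is 1/2 — not a tautology.
In G3: every assignment gives 1 — tautology.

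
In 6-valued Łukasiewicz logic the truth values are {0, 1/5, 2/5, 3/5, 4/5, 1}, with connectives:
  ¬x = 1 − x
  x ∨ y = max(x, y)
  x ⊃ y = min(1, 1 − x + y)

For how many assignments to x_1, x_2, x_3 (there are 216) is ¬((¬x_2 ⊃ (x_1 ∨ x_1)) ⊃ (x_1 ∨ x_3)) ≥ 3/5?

value 1: 1 assignment (counts)
value 4/5: 6 assignments (counts)
value 3/5: 16 assignments (counts)
value 2/5: 31 assignments
value 1/5: 51 assignments
value 0: 111 assignments
So 23 of the 216 assignments meet the threshold.

23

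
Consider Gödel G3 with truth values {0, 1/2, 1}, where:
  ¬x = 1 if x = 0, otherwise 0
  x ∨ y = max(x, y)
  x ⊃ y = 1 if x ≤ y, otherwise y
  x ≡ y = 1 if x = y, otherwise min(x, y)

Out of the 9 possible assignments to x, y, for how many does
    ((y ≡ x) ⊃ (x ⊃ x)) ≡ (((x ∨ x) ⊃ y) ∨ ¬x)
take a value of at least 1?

x = 0, y = 0 ↦ 1  ≥
x = 0, y = 1/2 ↦ 1  ≥
x = 0, y = 1 ↦ 1  ≥
x = 1/2, y = 0 ↦ 0  <
x = 1/2, y = 1/2 ↦ 1  ≥
x = 1/2, y = 1 ↦ 1  ≥
x = 1, y = 0 ↦ 0  <
x = 1, y = 1/2 ↦ 1/2  <
x = 1, y = 1 ↦ 1  ≥
So 6 of the 9 assignments meet the threshold.

6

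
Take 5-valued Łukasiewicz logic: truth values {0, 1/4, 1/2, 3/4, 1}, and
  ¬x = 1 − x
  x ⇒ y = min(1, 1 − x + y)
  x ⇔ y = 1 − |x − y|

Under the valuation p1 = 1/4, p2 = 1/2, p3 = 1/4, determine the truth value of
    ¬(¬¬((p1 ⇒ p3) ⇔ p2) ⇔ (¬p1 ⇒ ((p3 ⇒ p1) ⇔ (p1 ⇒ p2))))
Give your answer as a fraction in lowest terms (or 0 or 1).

1/2

p1 ⇒ p3 = 1/4 ⇒ 1/4 = 1
(p1 ⇒ p3) ⇔ p2 = 1 ⇔ 1/2 = 1/2
¬((p1 ⇒ p3) ⇔ p2) = ¬1/2 = 1/2
¬¬((p1 ⇒ p3) ⇔ p2) = ¬1/2 = 1/2
¬p1 = ¬1/4 = 3/4
p3 ⇒ p1 = 1/4 ⇒ 1/4 = 1
p1 ⇒ p2 = 1/4 ⇒ 1/2 = 1
(p3 ⇒ p1) ⇔ (p1 ⇒ p2) = 1 ⇔ 1 = 1
¬p1 ⇒ ((p3 ⇒ p1) ⇔ (p1 ⇒ p2)) = 3/4 ⇒ 1 = 1
¬¬((p1 ⇒ p3) ⇔ p2) ⇔ (¬p1 ⇒ ((p3 ⇒ p1) ⇔ (p1 ⇒ p2))) = 1/2 ⇔ 1 = 1/2
¬(¬¬((p1 ⇒ p3) ⇔ p2) ⇔ (¬p1 ⇒ ((p3 ⇒ p1) ⇔ (p1 ⇒ p2)))) = ¬1/2 = 1/2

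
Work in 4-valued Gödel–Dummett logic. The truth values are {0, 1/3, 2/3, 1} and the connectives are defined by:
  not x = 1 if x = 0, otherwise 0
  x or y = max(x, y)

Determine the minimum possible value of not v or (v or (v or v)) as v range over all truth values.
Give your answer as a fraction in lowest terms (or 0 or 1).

Take v = 1/3:
not v = not 1/3 = 0
v or v = 1/3 or 1/3 = 1/3
v or (v or v) = 1/3 or 1/3 = 1/3
not v or (v or (v or v)) = 0 or 1/3 = 1/3
No assignment yields a value below 1/3, so this is the minimum.

1/3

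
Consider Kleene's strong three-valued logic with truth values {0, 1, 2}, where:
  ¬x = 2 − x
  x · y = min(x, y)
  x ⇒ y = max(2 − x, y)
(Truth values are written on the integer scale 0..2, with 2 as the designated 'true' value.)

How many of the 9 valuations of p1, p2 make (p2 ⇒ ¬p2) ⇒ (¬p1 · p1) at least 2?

3

p1 = 0, p2 = 0 ↦ 0  <
p1 = 0, p2 = 1 ↦ 1  <
p1 = 0, p2 = 2 ↦ 2  ≥
p1 = 1, p2 = 0 ↦ 1  <
p1 = 1, p2 = 1 ↦ 1  <
p1 = 1, p2 = 2 ↦ 2  ≥
p1 = 2, p2 = 0 ↦ 0  <
p1 = 2, p2 = 1 ↦ 1  <
p1 = 2, p2 = 2 ↦ 2  ≥
So 3 of the 9 assignments meet the threshold.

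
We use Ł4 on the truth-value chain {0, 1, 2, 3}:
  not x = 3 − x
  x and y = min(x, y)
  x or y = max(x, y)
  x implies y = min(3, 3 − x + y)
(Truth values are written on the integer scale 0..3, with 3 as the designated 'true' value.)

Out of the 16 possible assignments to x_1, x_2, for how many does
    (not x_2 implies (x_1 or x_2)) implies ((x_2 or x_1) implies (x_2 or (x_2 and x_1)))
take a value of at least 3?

x_1 = 0, x_2 = 0 ↦ 3  ≥
x_1 = 0, x_2 = 1 ↦ 3  ≥
x_1 = 0, x_2 = 2 ↦ 3  ≥
x_1 = 0, x_2 = 3 ↦ 3  ≥
x_1 = 1, x_2 = 0 ↦ 3  ≥
x_1 = 1, x_2 = 1 ↦ 3  ≥
x_1 = 1, x_2 = 2 ↦ 3  ≥
x_1 = 1, x_2 = 3 ↦ 3  ≥
x_1 = 2, x_2 = 0 ↦ 2  <
x_1 = 2, x_2 = 1 ↦ 2  <
x_1 = 2, x_2 = 2 ↦ 3  ≥
x_1 = 2, x_2 = 3 ↦ 3  ≥
x_1 = 3, x_2 = 0 ↦ 0  <
x_1 = 3, x_2 = 1 ↦ 1  <
x_1 = 3, x_2 = 2 ↦ 2  <
x_1 = 3, x_2 = 3 ↦ 3  ≥
So 11 of the 16 assignments meet the threshold.

11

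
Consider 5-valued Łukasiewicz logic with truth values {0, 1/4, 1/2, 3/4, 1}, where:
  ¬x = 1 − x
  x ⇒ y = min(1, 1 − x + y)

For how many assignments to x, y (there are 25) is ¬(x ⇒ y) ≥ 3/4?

3

value 1: 1 assignment (counts)
value 3/4: 2 assignments (counts)
value 1/2: 3 assignments
value 1/4: 4 assignments
value 0: 15 assignments
So 3 of the 25 assignments meet the threshold.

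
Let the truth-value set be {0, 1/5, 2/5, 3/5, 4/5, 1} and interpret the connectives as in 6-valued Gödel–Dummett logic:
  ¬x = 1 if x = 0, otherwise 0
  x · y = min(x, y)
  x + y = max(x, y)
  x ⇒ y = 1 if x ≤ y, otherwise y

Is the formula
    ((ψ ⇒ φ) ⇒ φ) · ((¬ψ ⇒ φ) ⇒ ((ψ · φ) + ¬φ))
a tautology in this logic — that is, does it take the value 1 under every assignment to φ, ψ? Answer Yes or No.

No

Counterexample: take φ = 0, ψ = 0.
ψ ⇒ φ = 0 ⇒ 0 = 1
(ψ ⇒ φ) ⇒ φ = 1 ⇒ 0 = 0
¬ψ = ¬0 = 1
¬ψ ⇒ φ = 1 ⇒ 0 = 0
ψ · φ = 0 · 0 = 0
¬φ = ¬0 = 1
(ψ · φ) + ¬φ = 0 + 1 = 1
(¬ψ ⇒ φ) ⇒ ((ψ · φ) + ¬φ) = 0 ⇒ 1 = 1
((ψ ⇒ φ) ⇒ φ) · ((¬ψ ⇒ φ) ⇒ ((ψ · φ) + ¬φ)) = 0 · 1 = 0
This gives 0 ≠ 1.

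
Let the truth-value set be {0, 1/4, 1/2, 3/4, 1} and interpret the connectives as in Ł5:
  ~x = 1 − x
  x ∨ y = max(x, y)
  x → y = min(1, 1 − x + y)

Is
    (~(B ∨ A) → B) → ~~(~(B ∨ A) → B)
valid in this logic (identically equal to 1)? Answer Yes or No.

Yes

At A = 0, B = 1/2, for instance:
B ∨ A = 1/2 ∨ 0 = 1/2
~(B ∨ A) = ~1/2 = 1/2
~(B ∨ A) → B = 1/2 → 1/2 = 1
~(~(B ∨ A) → B) = ~1 = 0
~~(~(B ∨ A) → B) = ~0 = 1
(~(B ∨ A) → B) → ~~(~(B ∨ A) → B) = 1 → 1 = 1
and checking the remaining 24 assignments likewise gives ≥ 1 in every case.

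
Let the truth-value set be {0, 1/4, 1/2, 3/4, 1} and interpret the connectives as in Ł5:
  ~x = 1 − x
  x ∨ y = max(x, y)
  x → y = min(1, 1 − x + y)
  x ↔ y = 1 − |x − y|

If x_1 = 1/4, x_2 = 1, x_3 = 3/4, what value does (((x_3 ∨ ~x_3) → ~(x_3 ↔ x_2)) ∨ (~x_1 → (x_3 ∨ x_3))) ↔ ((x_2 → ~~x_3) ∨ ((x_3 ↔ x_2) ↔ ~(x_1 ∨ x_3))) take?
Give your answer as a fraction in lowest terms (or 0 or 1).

~x_3 = ~3/4 = 1/4
x_3 ∨ ~x_3 = 3/4 ∨ 1/4 = 3/4
x_3 ↔ x_2 = 3/4 ↔ 1 = 3/4
~(x_3 ↔ x_2) = ~3/4 = 1/4
(x_3 ∨ ~x_3) → ~(x_3 ↔ x_2) = 3/4 → 1/4 = 1/2
~x_1 = ~1/4 = 3/4
x_3 ∨ x_3 = 3/4 ∨ 3/4 = 3/4
~x_1 → (x_3 ∨ x_3) = 3/4 → 3/4 = 1
((x_3 ∨ ~x_3) → ~(x_3 ↔ x_2)) ∨ (~x_1 → (x_3 ∨ x_3)) = 1/2 ∨ 1 = 1
~x_3 = ~3/4 = 1/4
~~x_3 = ~1/4 = 3/4
x_2 → ~~x_3 = 1 → 3/4 = 3/4
x_3 ↔ x_2 = 3/4 ↔ 1 = 3/4
x_1 ∨ x_3 = 1/4 ∨ 3/4 = 3/4
~(x_1 ∨ x_3) = ~3/4 = 1/4
(x_3 ↔ x_2) ↔ ~(x_1 ∨ x_3) = 3/4 ↔ 1/4 = 1/2
(x_2 → ~~x_3) ∨ ((x_3 ↔ x_2) ↔ ~(x_1 ∨ x_3)) = 3/4 ∨ 1/2 = 3/4
(((x_3 ∨ ~x_3) → ~(x_3 ↔ x_2)) ∨ (~x_1 → (x_3 ∨ x_3))) ↔ ((x_2 → ~~x_3) ∨ ((x_3 ↔ x_2) ↔ ~(x_1 ∨ x_3))) = 1 ↔ 3/4 = 3/4

3/4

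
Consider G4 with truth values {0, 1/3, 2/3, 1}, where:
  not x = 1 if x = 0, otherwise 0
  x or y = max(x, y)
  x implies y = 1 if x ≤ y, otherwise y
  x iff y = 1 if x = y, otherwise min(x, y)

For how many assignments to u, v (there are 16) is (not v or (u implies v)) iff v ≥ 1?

u = 0, v = 0 ↦ 0  <
u = 0, v = 1/3 ↦ 1/3  <
u = 0, v = 2/3 ↦ 2/3  <
u = 0, v = 1 ↦ 1  ≥
u = 1/3, v = 0 ↦ 0  <
u = 1/3, v = 1/3 ↦ 1/3  <
u = 1/3, v = 2/3 ↦ 2/3  <
u = 1/3, v = 1 ↦ 1  ≥
u = 2/3, v = 0 ↦ 0  <
u = 2/3, v = 1/3 ↦ 1  ≥
u = 2/3, v = 2/3 ↦ 2/3  <
u = 2/3, v = 1 ↦ 1  ≥
u = 1, v = 0 ↦ 0  <
u = 1, v = 1/3 ↦ 1  ≥
u = 1, v = 2/3 ↦ 1  ≥
u = 1, v = 1 ↦ 1  ≥
So 7 of the 16 assignments meet the threshold.

7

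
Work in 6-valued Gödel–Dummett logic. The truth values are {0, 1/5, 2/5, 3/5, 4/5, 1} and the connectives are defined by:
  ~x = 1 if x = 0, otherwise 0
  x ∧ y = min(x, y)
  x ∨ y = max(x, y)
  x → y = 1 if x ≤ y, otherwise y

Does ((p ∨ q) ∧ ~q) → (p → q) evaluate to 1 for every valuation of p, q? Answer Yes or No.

No

Counterexample: take p = 1/5, q = 0.
p ∨ q = 1/5 ∨ 0 = 1/5
~q = ~0 = 1
(p ∨ q) ∧ ~q = 1/5 ∧ 1 = 1/5
p → q = 1/5 → 0 = 0
((p ∨ q) ∧ ~q) → (p → q) = 1/5 → 0 = 0
This gives 0 ≠ 1.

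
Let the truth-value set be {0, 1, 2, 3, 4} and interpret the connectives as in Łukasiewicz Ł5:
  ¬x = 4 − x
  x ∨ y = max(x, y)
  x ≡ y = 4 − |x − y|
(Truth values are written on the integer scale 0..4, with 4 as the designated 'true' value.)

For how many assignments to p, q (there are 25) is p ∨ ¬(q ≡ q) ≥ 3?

value 4: 5 assignments (counts)
value 3: 5 assignments (counts)
value 2: 5 assignments
value 1: 5 assignments
value 0: 5 assignments
So 10 of the 25 assignments meet the threshold.

10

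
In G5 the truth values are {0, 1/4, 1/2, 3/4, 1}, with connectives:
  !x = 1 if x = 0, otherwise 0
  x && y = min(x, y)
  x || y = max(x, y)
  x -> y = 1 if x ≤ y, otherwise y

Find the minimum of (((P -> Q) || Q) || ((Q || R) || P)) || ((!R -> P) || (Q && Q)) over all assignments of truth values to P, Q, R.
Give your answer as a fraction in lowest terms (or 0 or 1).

Take P = 1/4, Q = 0, R = 0:
P -> Q = 1/4 -> 0 = 0
(P -> Q) || Q = 0 || 0 = 0
Q || R = 0 || 0 = 0
(Q || R) || P = 0 || 1/4 = 1/4
((P -> Q) || Q) || ((Q || R) || P) = 0 || 1/4 = 1/4
!R = !0 = 1
!R -> P = 1 -> 1/4 = 1/4
Q && Q = 0 && 0 = 0
(!R -> P) || (Q && Q) = 1/4 || 0 = 1/4
(((P -> Q) || Q) || ((Q || R) || P)) || ((!R -> P) || (Q && Q)) = 1/4 || 1/4 = 1/4
No assignment yields a value below 1/4, so this is the minimum.

1/4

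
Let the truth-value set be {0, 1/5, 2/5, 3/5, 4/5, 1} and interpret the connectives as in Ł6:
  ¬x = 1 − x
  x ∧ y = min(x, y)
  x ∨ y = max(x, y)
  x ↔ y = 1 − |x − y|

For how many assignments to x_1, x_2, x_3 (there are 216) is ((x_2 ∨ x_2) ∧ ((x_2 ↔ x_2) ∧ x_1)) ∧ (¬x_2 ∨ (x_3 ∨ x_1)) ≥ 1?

6

value 1: 6 assignments (counts)
value 4/5: 18 assignments
value 3/5: 30 assignments
value 2/5: 42 assignments
value 1/5: 54 assignments
value 0: 66 assignments
So 6 of the 216 assignments meet the threshold.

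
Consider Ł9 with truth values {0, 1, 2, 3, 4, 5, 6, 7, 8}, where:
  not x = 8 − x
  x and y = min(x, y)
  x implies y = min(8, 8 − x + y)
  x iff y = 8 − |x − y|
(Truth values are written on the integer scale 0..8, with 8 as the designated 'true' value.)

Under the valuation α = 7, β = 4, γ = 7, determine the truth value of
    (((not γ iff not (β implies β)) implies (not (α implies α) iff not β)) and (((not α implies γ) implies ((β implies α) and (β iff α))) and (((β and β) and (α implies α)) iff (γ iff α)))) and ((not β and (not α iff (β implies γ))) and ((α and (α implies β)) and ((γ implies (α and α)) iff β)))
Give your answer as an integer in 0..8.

not γ = not 7 = 1
β implies β = 4 implies 4 = 8
not (β implies β) = not 8 = 0
not γ iff not (β implies β) = 1 iff 0 = 7
α implies α = 7 implies 7 = 8
not (α implies α) = not 8 = 0
not β = not 4 = 4
not (α implies α) iff not β = 0 iff 4 = 4
(not γ iff not (β implies β)) implies (not (α implies α) iff not β) = 7 implies 4 = 5
not α = not 7 = 1
not α implies γ = 1 implies 7 = 8
β implies α = 4 implies 7 = 8
β iff α = 4 iff 7 = 5
(β implies α) and (β iff α) = 8 and 5 = 5
(not α implies γ) implies ((β implies α) and (β iff α)) = 8 implies 5 = 5
β and β = 4 and 4 = 4
α implies α = 7 implies 7 = 8
(β and β) and (α implies α) = 4 and 8 = 4
γ iff α = 7 iff 7 = 8
((β and β) and (α implies α)) iff (γ iff α) = 4 iff 8 = 4
((not α implies γ) implies ((β implies α) and (β iff α))) and (((β and β) and (α implies α)) iff (γ iff α)) = 5 and 4 = 4
((not γ iff not (β implies β)) implies (not (α implies α) iff not β)) and (((not α implies γ) implies ((β implies α) and (β iff α))) and (((β and β) and (α implies α)) iff (γ iff α))) = 5 and 4 = 4
not β = not 4 = 4
not α = not 7 = 1
β implies γ = 4 implies 7 = 8
not α iff (β implies γ) = 1 iff 8 = 1
not β and (not α iff (β implies γ)) = 4 and 1 = 1
α implies β = 7 implies 4 = 5
α and (α implies β) = 7 and 5 = 5
α and α = 7 and 7 = 7
γ implies (α and α) = 7 implies 7 = 8
(γ implies (α and α)) iff β = 8 iff 4 = 4
(α and (α implies β)) and ((γ implies (α and α)) iff β) = 5 and 4 = 4
(not β and (not α iff (β implies γ))) and ((α and (α implies β)) and ((γ implies (α and α)) iff β)) = 1 and 4 = 1
(((not γ iff not (β implies β)) implies (not (α implies α) iff not β)) and (((not α implies γ) implies ((β implies α) and (β iff α))) and (((β and β) and (α implies α)) iff (γ iff α)))) and ((not β and (not α iff (β implies γ))) and ((α and (α implies β)) and ((γ implies (α and α)) iff β))) = 4 and 1 = 1

1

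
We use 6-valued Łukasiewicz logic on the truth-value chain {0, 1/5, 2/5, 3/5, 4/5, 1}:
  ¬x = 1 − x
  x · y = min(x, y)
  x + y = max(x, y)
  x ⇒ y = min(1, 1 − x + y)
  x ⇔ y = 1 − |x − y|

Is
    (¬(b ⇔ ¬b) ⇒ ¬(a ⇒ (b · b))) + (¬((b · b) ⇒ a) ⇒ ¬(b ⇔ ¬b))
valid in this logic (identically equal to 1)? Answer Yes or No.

Counterexample: take a = 0, b = 2/5.
¬b = ¬2/5 = 3/5
b ⇔ ¬b = 2/5 ⇔ 3/5 = 4/5
¬(b ⇔ ¬b) = ¬4/5 = 1/5
b · b = 2/5 · 2/5 = 2/5
a ⇒ (b · b) = 0 ⇒ 2/5 = 1
¬(a ⇒ (b · b)) = ¬1 = 0
¬(b ⇔ ¬b) ⇒ ¬(a ⇒ (b · b)) = 1/5 ⇒ 0 = 4/5
b · b = 2/5 · 2/5 = 2/5
(b · b) ⇒ a = 2/5 ⇒ 0 = 3/5
¬((b · b) ⇒ a) = ¬3/5 = 2/5
¬b = ¬2/5 = 3/5
b ⇔ ¬b = 2/5 ⇔ 3/5 = 4/5
¬(b ⇔ ¬b) = ¬4/5 = 1/5
¬((b · b) ⇒ a) ⇒ ¬(b ⇔ ¬b) = 2/5 ⇒ 1/5 = 4/5
(¬(b ⇔ ¬b) ⇒ ¬(a ⇒ (b · b))) + (¬((b · b) ⇒ a) ⇒ ¬(b ⇔ ¬b)) = 4/5 + 4/5 = 4/5
This gives 4/5 ≠ 1.

No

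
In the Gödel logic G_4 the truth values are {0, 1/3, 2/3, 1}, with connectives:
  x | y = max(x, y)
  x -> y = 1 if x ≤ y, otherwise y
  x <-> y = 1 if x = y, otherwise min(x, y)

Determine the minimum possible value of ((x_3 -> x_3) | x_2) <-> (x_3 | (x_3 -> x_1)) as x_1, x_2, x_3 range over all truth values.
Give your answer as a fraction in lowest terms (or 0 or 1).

Take x_1 = 0, x_2 = 0, x_3 = 1/3:
x_3 -> x_3 = 1/3 -> 1/3 = 1
(x_3 -> x_3) | x_2 = 1 | 0 = 1
x_3 -> x_1 = 1/3 -> 0 = 0
x_3 | (x_3 -> x_1) = 1/3 | 0 = 1/3
((x_3 -> x_3) | x_2) <-> (x_3 | (x_3 -> x_1)) = 1 <-> 1/3 = 1/3
No assignment yields a value below 1/3, so this is the minimum.

1/3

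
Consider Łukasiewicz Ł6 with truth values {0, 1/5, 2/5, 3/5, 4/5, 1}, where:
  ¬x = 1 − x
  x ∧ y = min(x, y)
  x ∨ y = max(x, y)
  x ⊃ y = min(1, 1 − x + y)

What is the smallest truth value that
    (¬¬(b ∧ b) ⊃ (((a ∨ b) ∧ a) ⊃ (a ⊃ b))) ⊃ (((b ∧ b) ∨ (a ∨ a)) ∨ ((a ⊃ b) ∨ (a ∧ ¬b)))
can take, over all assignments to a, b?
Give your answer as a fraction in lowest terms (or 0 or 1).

Take a = 2/5, b = 0:
b ∧ b = 0 ∧ 0 = 0
¬(b ∧ b) = ¬0 = 1
¬¬(b ∧ b) = ¬1 = 0
a ∨ b = 2/5 ∨ 0 = 2/5
(a ∨ b) ∧ a = 2/5 ∧ 2/5 = 2/5
a ⊃ b = 2/5 ⊃ 0 = 3/5
((a ∨ b) ∧ a) ⊃ (a ⊃ b) = 2/5 ⊃ 3/5 = 1
¬¬(b ∧ b) ⊃ (((a ∨ b) ∧ a) ⊃ (a ⊃ b)) = 0 ⊃ 1 = 1
b ∧ b = 0 ∧ 0 = 0
a ∨ a = 2/5 ∨ 2/5 = 2/5
(b ∧ b) ∨ (a ∨ a) = 0 ∨ 2/5 = 2/5
a ⊃ b = 2/5 ⊃ 0 = 3/5
¬b = ¬0 = 1
a ∧ ¬b = 2/5 ∧ 1 = 2/5
(a ⊃ b) ∨ (a ∧ ¬b) = 3/5 ∨ 2/5 = 3/5
((b ∧ b) ∨ (a ∨ a)) ∨ ((a ⊃ b) ∨ (a ∧ ¬b)) = 2/5 ∨ 3/5 = 3/5
(¬¬(b ∧ b) ⊃ (((a ∨ b) ∧ a) ⊃ (a ⊃ b))) ⊃ (((b ∧ b) ∨ (a ∨ a)) ∨ ((a ⊃ b) ∨ (a ∧ ¬b))) = 1 ⊃ 3/5 = 3/5
No assignment yields a value below 3/5, so this is the minimum.

3/5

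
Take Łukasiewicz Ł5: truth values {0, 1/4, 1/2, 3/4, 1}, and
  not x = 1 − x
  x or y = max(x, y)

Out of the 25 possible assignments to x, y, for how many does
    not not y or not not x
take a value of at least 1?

value 1: 9 assignments (counts)
value 3/4: 7 assignments
value 1/2: 5 assignments
value 1/4: 3 assignments
value 0: 1 assignment
So 9 of the 25 assignments meet the threshold.

9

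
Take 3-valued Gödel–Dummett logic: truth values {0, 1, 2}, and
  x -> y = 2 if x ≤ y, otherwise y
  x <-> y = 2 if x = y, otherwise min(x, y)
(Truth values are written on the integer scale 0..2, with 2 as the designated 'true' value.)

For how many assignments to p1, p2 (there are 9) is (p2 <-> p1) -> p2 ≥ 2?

7

p1 = 0, p2 = 0 ↦ 0  <
p1 = 0, p2 = 1 ↦ 2  ≥
p1 = 0, p2 = 2 ↦ 2  ≥
p1 = 1, p2 = 0 ↦ 2  ≥
p1 = 1, p2 = 1 ↦ 1  <
p1 = 1, p2 = 2 ↦ 2  ≥
p1 = 2, p2 = 0 ↦ 2  ≥
p1 = 2, p2 = 1 ↦ 2  ≥
p1 = 2, p2 = 2 ↦ 2  ≥
So 7 of the 9 assignments meet the threshold.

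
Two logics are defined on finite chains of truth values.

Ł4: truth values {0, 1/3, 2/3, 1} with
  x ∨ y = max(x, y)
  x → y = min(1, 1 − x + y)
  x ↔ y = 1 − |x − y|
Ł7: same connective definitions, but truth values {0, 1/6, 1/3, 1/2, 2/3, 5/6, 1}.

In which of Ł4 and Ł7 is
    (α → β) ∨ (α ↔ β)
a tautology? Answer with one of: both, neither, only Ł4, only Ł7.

neither

In Ł4: at α = 1/3, β = 0 the value is 2/3 — not a tautology.
In Ł7: at α = 1/6, β = 0 the value is 5/6 — not a tautology.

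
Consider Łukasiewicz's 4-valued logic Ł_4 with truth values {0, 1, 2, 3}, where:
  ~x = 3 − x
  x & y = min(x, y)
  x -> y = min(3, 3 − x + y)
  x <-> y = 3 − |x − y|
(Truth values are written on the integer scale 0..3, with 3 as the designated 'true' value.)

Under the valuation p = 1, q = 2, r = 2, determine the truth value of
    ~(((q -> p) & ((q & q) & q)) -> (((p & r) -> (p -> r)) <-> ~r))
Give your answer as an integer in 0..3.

q -> p = 2 -> 1 = 2
q & q = 2 & 2 = 2
(q & q) & q = 2 & 2 = 2
(q -> p) & ((q & q) & q) = 2 & 2 = 2
p & r = 1 & 2 = 1
p -> r = 1 -> 2 = 3
(p & r) -> (p -> r) = 1 -> 3 = 3
~r = ~2 = 1
((p & r) -> (p -> r)) <-> ~r = 3 <-> 1 = 1
((q -> p) & ((q & q) & q)) -> (((p & r) -> (p -> r)) <-> ~r) = 2 -> 1 = 2
~(((q -> p) & ((q & q) & q)) -> (((p & r) -> (p -> r)) <-> ~r)) = ~2 = 1

1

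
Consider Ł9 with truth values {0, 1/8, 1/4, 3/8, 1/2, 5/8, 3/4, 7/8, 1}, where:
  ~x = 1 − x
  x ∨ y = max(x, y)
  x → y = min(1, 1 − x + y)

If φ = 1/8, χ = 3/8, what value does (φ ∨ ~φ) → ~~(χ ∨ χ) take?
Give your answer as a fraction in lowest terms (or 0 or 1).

1/2

~φ = ~1/8 = 7/8
φ ∨ ~φ = 1/8 ∨ 7/8 = 7/8
χ ∨ χ = 3/8 ∨ 3/8 = 3/8
~(χ ∨ χ) = ~3/8 = 5/8
~~(χ ∨ χ) = ~5/8 = 3/8
(φ ∨ ~φ) → ~~(χ ∨ χ) = 7/8 → 3/8 = 1/2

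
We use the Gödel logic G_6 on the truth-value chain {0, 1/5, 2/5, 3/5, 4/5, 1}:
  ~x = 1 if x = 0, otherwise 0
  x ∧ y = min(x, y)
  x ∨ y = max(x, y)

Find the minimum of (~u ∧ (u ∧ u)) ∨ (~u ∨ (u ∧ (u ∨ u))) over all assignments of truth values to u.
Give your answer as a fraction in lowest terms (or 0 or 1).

Take u = 1/5:
~u = ~1/5 = 0
u ∧ u = 1/5 ∧ 1/5 = 1/5
~u ∧ (u ∧ u) = 0 ∧ 1/5 = 0
~u = ~1/5 = 0
u ∨ u = 1/5 ∨ 1/5 = 1/5
u ∧ (u ∨ u) = 1/5 ∧ 1/5 = 1/5
~u ∨ (u ∧ (u ∨ u)) = 0 ∨ 1/5 = 1/5
(~u ∧ (u ∧ u)) ∨ (~u ∨ (u ∧ (u ∨ u))) = 0 ∨ 1/5 = 1/5
No assignment yields a value below 1/5, so this is the minimum.

1/5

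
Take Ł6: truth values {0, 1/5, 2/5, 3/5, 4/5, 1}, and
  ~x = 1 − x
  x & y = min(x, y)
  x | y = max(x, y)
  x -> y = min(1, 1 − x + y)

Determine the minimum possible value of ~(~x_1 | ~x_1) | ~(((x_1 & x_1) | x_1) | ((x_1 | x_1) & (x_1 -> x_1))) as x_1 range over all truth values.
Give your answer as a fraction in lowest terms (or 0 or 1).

3/5

Take x_1 = 2/5:
~x_1 = ~2/5 = 3/5
~x_1 = ~2/5 = 3/5
~x_1 | ~x_1 = 3/5 | 3/5 = 3/5
~(~x_1 | ~x_1) = ~3/5 = 2/5
x_1 & x_1 = 2/5 & 2/5 = 2/5
(x_1 & x_1) | x_1 = 2/5 | 2/5 = 2/5
x_1 | x_1 = 2/5 | 2/5 = 2/5
x_1 -> x_1 = 2/5 -> 2/5 = 1
(x_1 | x_1) & (x_1 -> x_1) = 2/5 & 1 = 2/5
((x_1 & x_1) | x_1) | ((x_1 | x_1) & (x_1 -> x_1)) = 2/5 | 2/5 = 2/5
~(((x_1 & x_1) | x_1) | ((x_1 | x_1) & (x_1 -> x_1))) = ~2/5 = 3/5
~(~x_1 | ~x_1) | ~(((x_1 & x_1) | x_1) | ((x_1 | x_1) & (x_1 -> x_1))) = 2/5 | 3/5 = 3/5
No assignment yields a value below 3/5, so this is the minimum.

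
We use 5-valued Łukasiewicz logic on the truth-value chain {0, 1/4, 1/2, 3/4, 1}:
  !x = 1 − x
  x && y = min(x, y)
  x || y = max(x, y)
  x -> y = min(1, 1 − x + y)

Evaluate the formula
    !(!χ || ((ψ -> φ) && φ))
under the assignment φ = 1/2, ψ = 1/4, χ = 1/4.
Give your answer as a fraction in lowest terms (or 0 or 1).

1/4

!χ = !1/4 = 3/4
ψ -> φ = 1/4 -> 1/2 = 1
(ψ -> φ) && φ = 1 && 1/2 = 1/2
!χ || ((ψ -> φ) && φ) = 3/4 || 1/2 = 3/4
!(!χ || ((ψ -> φ) && φ)) = !3/4 = 1/4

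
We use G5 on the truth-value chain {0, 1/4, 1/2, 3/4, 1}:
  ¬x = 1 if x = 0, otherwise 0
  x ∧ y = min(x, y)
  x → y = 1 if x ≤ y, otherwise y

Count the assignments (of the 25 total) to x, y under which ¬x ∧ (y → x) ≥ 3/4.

1

value 1: 1 assignment (counts)
value 0: 24 assignments
So 1 of the 25 assignments meets the threshold.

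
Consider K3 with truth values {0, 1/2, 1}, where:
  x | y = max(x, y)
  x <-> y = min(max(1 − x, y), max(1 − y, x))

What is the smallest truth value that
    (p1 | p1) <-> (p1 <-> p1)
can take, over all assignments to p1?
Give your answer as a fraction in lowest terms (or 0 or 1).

Take p1 = 0:
p1 | p1 = 0 | 0 = 0
p1 <-> p1 = 0 <-> 0 = 1
(p1 | p1) <-> (p1 <-> p1) = 0 <-> 1 = 0
No assignment yields a value below 0, so this is the minimum.

0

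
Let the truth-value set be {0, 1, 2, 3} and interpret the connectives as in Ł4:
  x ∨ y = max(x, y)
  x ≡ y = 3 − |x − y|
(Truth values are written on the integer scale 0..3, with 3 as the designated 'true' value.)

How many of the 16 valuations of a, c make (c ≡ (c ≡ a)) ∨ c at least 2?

13

a = 0, c = 0 ↦ 0  <
a = 0, c = 1 ↦ 2  ≥
a = 0, c = 2 ↦ 2  ≥
a = 0, c = 3 ↦ 3  ≥
a = 1, c = 0 ↦ 1  <
a = 1, c = 1 ↦ 1  <
a = 1, c = 2 ↦ 3  ≥
a = 1, c = 3 ↦ 3  ≥
a = 2, c = 0 ↦ 2  ≥
a = 2, c = 1 ↦ 2  ≥
a = 2, c = 2 ↦ 2  ≥
a = 2, c = 3 ↦ 3  ≥
a = 3, c = 0 ↦ 3  ≥
a = 3, c = 1 ↦ 3  ≥
a = 3, c = 2 ↦ 3  ≥
a = 3, c = 3 ↦ 3  ≥
So 13 of the 16 assignments meet the threshold.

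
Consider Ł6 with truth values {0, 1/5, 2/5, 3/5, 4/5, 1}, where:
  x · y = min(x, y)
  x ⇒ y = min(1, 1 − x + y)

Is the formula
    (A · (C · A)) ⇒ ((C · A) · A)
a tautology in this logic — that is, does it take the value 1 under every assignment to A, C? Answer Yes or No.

At A = 3/5, C = 1, for instance:
C · A = 1 · 3/5 = 3/5
A · (C · A) = 3/5 · 3/5 = 3/5
(C · A) · A = 3/5 · 3/5 = 3/5
(A · (C · A)) ⇒ ((C · A) · A) = 3/5 ⇒ 3/5 = 1
and checking the remaining 35 assignments likewise gives ≥ 1 in every case.

Yes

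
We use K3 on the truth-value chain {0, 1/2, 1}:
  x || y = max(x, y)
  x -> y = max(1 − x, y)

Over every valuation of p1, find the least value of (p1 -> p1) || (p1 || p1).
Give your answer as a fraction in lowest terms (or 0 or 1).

Take p1 = 1/2:
p1 -> p1 = 1/2 -> 1/2 = 1/2
p1 || p1 = 1/2 || 1/2 = 1/2
(p1 -> p1) || (p1 || p1) = 1/2 || 1/2 = 1/2
No assignment yields a value below 1/2, so this is the minimum.

1/2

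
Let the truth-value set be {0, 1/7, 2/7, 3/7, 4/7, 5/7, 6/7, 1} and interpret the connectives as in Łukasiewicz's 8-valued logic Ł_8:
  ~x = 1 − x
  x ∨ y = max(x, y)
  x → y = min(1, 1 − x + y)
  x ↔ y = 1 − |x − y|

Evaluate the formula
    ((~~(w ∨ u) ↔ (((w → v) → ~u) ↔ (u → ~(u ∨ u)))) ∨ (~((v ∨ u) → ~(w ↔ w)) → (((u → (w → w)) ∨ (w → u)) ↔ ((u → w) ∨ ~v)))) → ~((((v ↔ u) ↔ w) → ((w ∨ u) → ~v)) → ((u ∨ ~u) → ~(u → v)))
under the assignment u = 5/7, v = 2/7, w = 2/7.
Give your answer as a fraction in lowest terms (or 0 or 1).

w ∨ u = 2/7 ∨ 5/7 = 5/7
~(w ∨ u) = ~5/7 = 2/7
~~(w ∨ u) = ~2/7 = 5/7
w → v = 2/7 → 2/7 = 1
~u = ~5/7 = 2/7
(w → v) → ~u = 1 → 2/7 = 2/7
u ∨ u = 5/7 ∨ 5/7 = 5/7
~(u ∨ u) = ~5/7 = 2/7
u → ~(u ∨ u) = 5/7 → 2/7 = 4/7
((w → v) → ~u) ↔ (u → ~(u ∨ u)) = 2/7 ↔ 4/7 = 5/7
~~(w ∨ u) ↔ (((w → v) → ~u) ↔ (u → ~(u ∨ u))) = 5/7 ↔ 5/7 = 1
v ∨ u = 2/7 ∨ 5/7 = 5/7
w ↔ w = 2/7 ↔ 2/7 = 1
~(w ↔ w) = ~1 = 0
(v ∨ u) → ~(w ↔ w) = 5/7 → 0 = 2/7
~((v ∨ u) → ~(w ↔ w)) = ~2/7 = 5/7
w → w = 2/7 → 2/7 = 1
u → (w → w) = 5/7 → 1 = 1
w → u = 2/7 → 5/7 = 1
(u → (w → w)) ∨ (w → u) = 1 ∨ 1 = 1
u → w = 5/7 → 2/7 = 4/7
~v = ~2/7 = 5/7
(u → w) ∨ ~v = 4/7 ∨ 5/7 = 5/7
((u → (w → w)) ∨ (w → u)) ↔ ((u → w) ∨ ~v) = 1 ↔ 5/7 = 5/7
~((v ∨ u) → ~(w ↔ w)) → (((u → (w → w)) ∨ (w → u)) ↔ ((u → w) ∨ ~v)) = 5/7 → 5/7 = 1
(~~(w ∨ u) ↔ (((w → v) → ~u) ↔ (u → ~(u ∨ u)))) ∨ (~((v ∨ u) → ~(w ↔ w)) → (((u → (w → w)) ∨ (w → u)) ↔ ((u → w) ∨ ~v))) = 1 ∨ 1 = 1
v ↔ u = 2/7 ↔ 5/7 = 4/7
(v ↔ u) ↔ w = 4/7 ↔ 2/7 = 5/7
w ∨ u = 2/7 ∨ 5/7 = 5/7
~v = ~2/7 = 5/7
(w ∨ u) → ~v = 5/7 → 5/7 = 1
((v ↔ u) ↔ w) → ((w ∨ u) → ~v) = 5/7 → 1 = 1
~u = ~5/7 = 2/7
u ∨ ~u = 5/7 ∨ 2/7 = 5/7
u → v = 5/7 → 2/7 = 4/7
~(u → v) = ~4/7 = 3/7
(u ∨ ~u) → ~(u → v) = 5/7 → 3/7 = 5/7
(((v ↔ u) ↔ w) → ((w ∨ u) → ~v)) → ((u ∨ ~u) → ~(u → v)) = 1 → 5/7 = 5/7
~((((v ↔ u) ↔ w) → ((w ∨ u) → ~v)) → ((u ∨ ~u) → ~(u → v))) = ~5/7 = 2/7
((~~(w ∨ u) ↔ (((w → v) → ~u) ↔ (u → ~(u ∨ u)))) ∨ (~((v ∨ u) → ~(w ↔ w)) → (((u → (w → w)) ∨ (w → u)) ↔ ((u → w) ∨ ~v)))) → ~((((v ↔ u) ↔ w) → ((w ∨ u) → ~v)) → ((u ∨ ~u) → ~(u → v))) = 1 → 2/7 = 2/7

2/7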